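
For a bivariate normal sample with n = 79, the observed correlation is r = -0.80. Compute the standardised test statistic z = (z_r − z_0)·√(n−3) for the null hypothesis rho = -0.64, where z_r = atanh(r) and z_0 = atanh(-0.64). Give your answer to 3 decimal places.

-2.968

Fisher z: atanh(-0.80) = -1.098612, atanh(-0.64) = -0.758174
z = (z_r − z_0)·√(n−3) = (-1.098612 − (-0.758174))·√76 = -0.340438 · 8.717798 = -2.968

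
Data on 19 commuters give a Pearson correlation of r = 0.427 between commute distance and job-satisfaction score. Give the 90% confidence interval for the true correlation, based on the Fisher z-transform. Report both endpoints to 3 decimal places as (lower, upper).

z_r = atanh(0.427) = 0.456222;  SE = 1/√(n−3) = 1/√16 = 0.250000
z-limits: 0.456222 ± 1.645·0.250000 = 0.456222 ± 0.411250 = [0.044972, 0.867472]
ρ-limits: (tanh 0.044972, tanh 0.867472) = (0.045, 0.700)

(0.045, 0.700)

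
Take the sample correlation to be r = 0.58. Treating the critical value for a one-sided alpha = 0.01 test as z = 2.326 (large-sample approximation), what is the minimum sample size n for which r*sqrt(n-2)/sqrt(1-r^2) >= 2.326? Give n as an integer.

13

Need r·√(n−2)/√(1−r²) ≥ 2.326
√(n−2) ≥ 2.326·√(1−0.3364) / 0.58 = 2.326·0.814616 / 0.58 = 3.2669
n−2 ≥ 10.6726  ⇒  n ≥ 12.6726
Smallest integer n = 13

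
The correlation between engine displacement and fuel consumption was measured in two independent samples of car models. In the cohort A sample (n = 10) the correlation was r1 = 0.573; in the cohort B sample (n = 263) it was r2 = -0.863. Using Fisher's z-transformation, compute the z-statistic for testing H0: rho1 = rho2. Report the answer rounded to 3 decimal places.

Fisher z-transforms: z1 = atanh(0.573) = 0.651978, z2 = atanh(-0.863) = -1.304981; difference d = 1.956959
Var(d) = 1/7 + 1/260 = 0.1428571 + 0.0038462 = 0.1467033
z = d/√Var(d) = 1.956959 / √0.1467033 = 1.956959 / 0.383019 = 5.109

5.109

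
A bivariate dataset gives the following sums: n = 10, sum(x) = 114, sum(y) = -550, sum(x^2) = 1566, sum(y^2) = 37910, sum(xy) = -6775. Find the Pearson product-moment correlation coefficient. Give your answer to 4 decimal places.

S_xy = nΣxy − ΣxΣy = 10·(-6775) − 114·(-550) = -67750 − (-62700) = -5050
S_xx = nΣx² − (Σx)² = 10·1566 − 114² = 15660 − 12996 = 2664
S_yy = nΣy² − (Σy)² = 10·37910 − (-550)² = 379100 − 302500 = 76600
r = S_xy / √(S_xx·S_yy) = -5050 / √(2664·76600) = -5050 / √204062400 = -5050 / 14285.0411 = -0.3535

-0.3535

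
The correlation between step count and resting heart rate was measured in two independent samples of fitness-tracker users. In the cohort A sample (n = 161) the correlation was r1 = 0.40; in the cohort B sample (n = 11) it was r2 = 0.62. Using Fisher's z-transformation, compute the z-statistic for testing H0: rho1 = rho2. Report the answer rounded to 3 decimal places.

-0.832

Fisher z-transforms: z1 = atanh(0.40) = 0.423649, z2 = atanh(0.62) = 0.725005; difference d = -0.301356
Var(d) = 1/158 + 1/8 = 0.0063291 + 0.1250000 = 0.1313291
z = d/√Var(d) = -0.301356 / √0.1313291 = -0.301356 / 0.362394 = -0.832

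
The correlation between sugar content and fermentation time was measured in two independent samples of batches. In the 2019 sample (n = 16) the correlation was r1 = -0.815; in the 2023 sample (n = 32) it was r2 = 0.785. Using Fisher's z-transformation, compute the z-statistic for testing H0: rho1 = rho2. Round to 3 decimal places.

-6.591

Fisher z-transforms: z1 = atanh(-0.815) = -1.141742, z2 = atanh(0.785) = 1.058268; difference d = -2.200010
Var(d) = 1/13 + 1/29 = 0.0769231 + 0.0344828 = 0.1114059
z = d/√Var(d) = -2.200010 / √0.1114059 = -2.200010 / 0.333775 = -6.591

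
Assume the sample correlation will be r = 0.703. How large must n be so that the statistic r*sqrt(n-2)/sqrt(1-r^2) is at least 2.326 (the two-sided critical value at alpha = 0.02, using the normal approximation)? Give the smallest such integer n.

Need r·√(n−2)/√(1−r²) ≥ 2.326
√(n−2) ≥ 2.326·√(1−0.494209) / 0.703 = 2.326·0.711190 / 0.703 = 2.3531
n−2 ≥ 5.5371  ⇒  n ≥ 7.5371
Smallest integer n = 8

8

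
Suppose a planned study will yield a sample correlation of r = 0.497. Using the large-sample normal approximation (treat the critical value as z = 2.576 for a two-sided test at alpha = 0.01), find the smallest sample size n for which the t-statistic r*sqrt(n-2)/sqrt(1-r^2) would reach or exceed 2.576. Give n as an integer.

23

Need r·√(n−2)/√(1−r²) ≥ 2.576
√(n−2) ≥ 2.576·√(1−0.247009) / 0.497 = 2.576·0.867751 / 0.497 = 4.4976
n−2 ≥ 20.2284  ⇒  n ≥ 22.2284
Smallest integer n = 23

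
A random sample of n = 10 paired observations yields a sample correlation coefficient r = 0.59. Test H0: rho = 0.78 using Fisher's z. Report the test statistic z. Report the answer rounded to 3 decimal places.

z_r = atanh(0.59) = 0.677666,  z_0 = atanh(0.78) = 1.045371
SE = 1/√(n−3) = 1/√7 = 0.377964
z = (z_r − z_0)/SE = (0.677666 − 1.045371) / 0.377964 = -0.367705 / 0.377964 = -0.973

-0.973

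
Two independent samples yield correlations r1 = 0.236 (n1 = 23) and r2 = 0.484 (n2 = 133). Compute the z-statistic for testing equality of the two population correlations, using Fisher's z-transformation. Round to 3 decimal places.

-1.198

z1 = atanh(0.236) = 0.240534,  z2 = atanh(0.484) = 0.528195
SE = √(1/(n1−3) + 1/(n2−3)) = √(1/20 + 1/130) = √(0.0500000 + 0.0076923) = √0.0576923 = 0.240192
z = (z1 − z2)/SE = (0.240534 − 0.528195) / 0.240192 = -0.287661 / 0.240192 = -1.198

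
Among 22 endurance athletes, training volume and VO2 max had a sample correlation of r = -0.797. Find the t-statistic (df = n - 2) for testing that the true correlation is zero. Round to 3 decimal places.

t = r·√(n−2) / √(1−r²) with r = -0.797, n = 22
  = -0.797·√20 / √(1 − 0.635209)
  = -0.797·4.472136 / 0.603979
  = -3.564292 / 0.603979 = -5.901

-5.901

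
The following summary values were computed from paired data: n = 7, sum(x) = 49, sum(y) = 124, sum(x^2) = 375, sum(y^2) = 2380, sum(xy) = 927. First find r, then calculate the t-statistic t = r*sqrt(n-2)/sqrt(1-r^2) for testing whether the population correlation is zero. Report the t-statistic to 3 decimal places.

Numerator: nΣxy − (Σx)(Σy) = 7·927 − (49)(124) = 413
Denominator: √[(nΣx²−(Σx)²)(nΣy²−(Σy)²)]
  nΣx²−(Σx)² = 7·375 − 2401 = 224;  nΣy²−(Σy)² = 7·2380 − 15376 = 1284
  √(224·1284) = √287616 = 536.2984
r = 413 / 536.2984 = 0.7701
t = r·√(n−2)/√(1−r²) = 0.7701·√5 / √(1−0.593054) = 1.721996 / 0.637923 = 2.699

2.699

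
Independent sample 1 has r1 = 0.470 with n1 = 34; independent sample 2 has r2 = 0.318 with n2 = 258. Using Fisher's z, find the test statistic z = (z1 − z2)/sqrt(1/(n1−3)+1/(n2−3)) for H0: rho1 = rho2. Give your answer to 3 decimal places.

0.950

Fisher z-transforms: z1 = atanh(0.470) = 0.510070, z2 = atanh(0.318) = 0.329421; difference d = 0.180649
Var(d) = 1/31 + 1/255 = 0.0322581 + 0.0039216 = 0.0361797
z = d/√Var(d) = 0.180649 / √0.0361797 = 0.180649 / 0.190210 = 0.950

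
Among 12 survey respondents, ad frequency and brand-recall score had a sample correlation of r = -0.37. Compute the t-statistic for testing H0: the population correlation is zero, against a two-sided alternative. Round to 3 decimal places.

-1.259

1 − r² = 1 − 0.1369 = 0.8631;  √(1−r²) = 0.929032
√(n−2) = √10 = 3.162278
t = r·√(n−2)/√(1−r²) = -0.37 · 3.162278 / 0.929032 = -1.259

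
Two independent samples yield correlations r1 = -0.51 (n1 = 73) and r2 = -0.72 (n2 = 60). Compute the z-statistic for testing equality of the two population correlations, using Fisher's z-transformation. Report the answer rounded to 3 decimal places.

Fisher z-transforms: z1 = atanh(-0.51) = -0.562730, z2 = atanh(-0.72) = -0.907645; difference d = 0.344915
Var(d) = 1/70 + 1/57 = 0.0142857 + 0.0175439 = 0.0318296
z = d/√Var(d) = 0.344915 / √0.0318296 = 0.344915 / 0.178409 = 1.933

1.933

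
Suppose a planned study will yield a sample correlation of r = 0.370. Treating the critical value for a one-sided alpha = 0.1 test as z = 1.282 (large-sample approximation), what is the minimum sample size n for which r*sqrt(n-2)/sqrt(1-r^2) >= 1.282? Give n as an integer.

13

Need r·√(n−2)/√(1−r²) ≥ 1.282
√(n−2) ≥ 1.282·√(1−0.136900) / 0.370 = 1.282·0.929032 / 0.370 = 3.2190
n−2 ≥ 10.3620  ⇒  n ≥ 12.3620
Smallest integer n = 13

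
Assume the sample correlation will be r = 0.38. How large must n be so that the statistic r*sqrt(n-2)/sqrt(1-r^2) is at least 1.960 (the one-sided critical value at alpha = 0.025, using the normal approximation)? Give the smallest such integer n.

25

r√(n−2)/√(1−r²) ≥ 1.960  ⇔  n−2 ≥ (1.960)²·(1−r²)/r²
(1−r²)/r² = (1−0.1444)/0.1444 = 5.9252
n ≥ 2 + 3.8416·5.9252 = 2 + 22.7622 = 24.7622
⌈24.7622⌉ = 25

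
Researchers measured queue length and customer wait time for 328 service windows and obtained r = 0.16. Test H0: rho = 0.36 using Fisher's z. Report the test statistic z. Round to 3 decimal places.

-3.885

z_r = atanh(0.16) = 0.161387,  z_0 = atanh(0.36) = 0.376886
SE = 1/√(n−3) = 1/√325 = 0.055470
z = (z_r − z_0)/SE = (0.161387 − 0.376886) / 0.055470 = -0.215499 / 0.055470 = -3.885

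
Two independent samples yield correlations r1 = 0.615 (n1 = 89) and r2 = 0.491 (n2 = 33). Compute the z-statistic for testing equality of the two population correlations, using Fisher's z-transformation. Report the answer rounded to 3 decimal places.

z1 = atanh(0.615) = 0.716923,  z2 = atanh(0.491) = 0.537377
SE = √(1/(n1−3) + 1/(n2−3)) = √(1/86 + 1/30) = √(0.0116279 + 0.0333333) = √0.0449612 = 0.212041
z = (z1 − z2)/SE = (0.716923 − 0.537377) / 0.212041 = 0.179546 / 0.212041 = 0.847

0.847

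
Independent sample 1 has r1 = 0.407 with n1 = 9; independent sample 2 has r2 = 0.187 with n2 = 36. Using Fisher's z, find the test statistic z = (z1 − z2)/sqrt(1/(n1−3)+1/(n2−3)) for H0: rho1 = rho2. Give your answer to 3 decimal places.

0.547

Fisher z-transforms: z1 = atanh(0.407) = 0.432010, z2 = atanh(0.187) = 0.189227; difference d = 0.242783
Var(d) = 1/6 + 1/33 = 0.1666667 + 0.0303030 = 0.1969697
z = d/√Var(d) = 0.242783 / √0.1969697 = 0.242783 / 0.443813 = 0.547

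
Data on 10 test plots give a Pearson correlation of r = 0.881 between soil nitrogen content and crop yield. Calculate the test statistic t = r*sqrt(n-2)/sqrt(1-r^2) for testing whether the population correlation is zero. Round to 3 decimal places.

5.267

t = r·√(n−2) / √(1−r²) with r = 0.881, n = 10
  = 0.881·√8 / √(1 − 0.776161)
  = 0.881·2.828427 / 0.473116
  = 2.491844 / 0.473116 = 5.267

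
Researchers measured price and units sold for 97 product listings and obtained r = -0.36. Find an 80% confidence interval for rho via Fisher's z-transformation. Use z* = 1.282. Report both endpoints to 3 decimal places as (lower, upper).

Fisher z: z_r = atanh(r) = ½·ln((1+(-0.36))/(1−(-0.36))) = -0.376886
SE(z) = 1/√(n−3) = 1/√94 = 0.103142
80% ⇒ z* = 1.282; margin = 1.282·0.103142 = 0.132228
CI on z-scale: (-0.509114, -0.244658)
Back-transform: tanh(-0.509114) = -0.469255, tanh(-0.244658) = -0.239891

(-0.469, -0.240)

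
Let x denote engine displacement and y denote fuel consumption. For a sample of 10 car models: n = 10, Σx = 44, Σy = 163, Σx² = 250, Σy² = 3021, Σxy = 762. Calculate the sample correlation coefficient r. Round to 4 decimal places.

Numerator: nΣxy − (Σx)(Σy) = 10·762 − (44)(163) = 448
Denominator: √[(nΣx²−(Σx)²)(nΣy²−(Σy)²)]
  nΣx²−(Σx)² = 10·250 − 1936 = 564;  nΣy²−(Σy)² = 10·3021 − 26569 = 3641
  √(564·3641) = √2053524 = 1433.0122
r = 448 / 1433.0122 = 0.3126

0.3126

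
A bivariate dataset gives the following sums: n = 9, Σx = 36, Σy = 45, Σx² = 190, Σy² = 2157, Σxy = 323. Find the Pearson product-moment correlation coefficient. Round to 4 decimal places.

S_xy = nΣxy − ΣxΣy = 9·323 − 36·45 = 2907 − 1620 = 1287
S_xx = nΣx² − (Σx)² = 9·190 − 36² = 1710 − 1296 = 414
S_yy = nΣy² − (Σy)² = 9·2157 − 45² = 19413 − 2025 = 17388
r = S_xy / √(S_xx·S_yy) = 1287 / √(414·17388) = 1287 / √7198632 = 1287 / 2683.0266 = 0.4797

0.4797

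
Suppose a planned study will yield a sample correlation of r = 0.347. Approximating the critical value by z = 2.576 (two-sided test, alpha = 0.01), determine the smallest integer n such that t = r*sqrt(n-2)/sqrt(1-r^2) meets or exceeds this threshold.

r√(n−2)/√(1−r²) ≥ 2.576  ⇔  n−2 ≥ (2.576)²·(1−r²)/r²
(1−r²)/r² = (1−0.120409)/0.120409 = 7.3050
n ≥ 2 + 6.635776·7.3050 = 2 + 48.4743 = 50.4743
⌈50.4743⌉ = 51

51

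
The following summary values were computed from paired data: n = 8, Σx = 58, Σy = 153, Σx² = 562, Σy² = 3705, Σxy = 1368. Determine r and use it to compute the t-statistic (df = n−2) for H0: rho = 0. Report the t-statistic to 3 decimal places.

Numerator: nΣxy − (Σx)(Σy) = 8·1368 − (58)(153) = 2070
Denominator: √[(nΣx²−(Σx)²)(nΣy²−(Σy)²)]
  nΣx²−(Σx)² = 8·562 − 3364 = 1132;  nΣy²−(Σy)² = 8·3705 − 23409 = 6231
  √(1132·6231) = √7053492 = 2655.8411
r = 2070 / 2655.8411 = 0.7794
t = r·√(n−2)/√(1−r²) = 0.7794·√6 / √(1−0.607464) = 1.909132 / 0.626527 = 3.047

3.047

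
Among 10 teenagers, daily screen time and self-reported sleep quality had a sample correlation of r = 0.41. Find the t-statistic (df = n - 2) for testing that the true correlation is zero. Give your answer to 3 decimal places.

1 − r² = 1 − 0.1681 = 0.8319;  √(1−r²) = 0.912086
√(n−2) = √8 = 2.828427
t = r·√(n−2)/√(1−r²) = 0.41 · 2.828427 / 0.912086 = 1.271

1.271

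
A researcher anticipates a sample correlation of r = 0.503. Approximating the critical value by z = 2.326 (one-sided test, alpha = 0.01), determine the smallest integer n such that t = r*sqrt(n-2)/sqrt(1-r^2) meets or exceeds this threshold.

18

Need r·√(n−2)/√(1−r²) ≥ 2.326
√(n−2) ≥ 2.326·√(1−0.253009) / 0.503 = 2.326·0.864286 / 0.503 = 3.9967
n−2 ≥ 15.9736  ⇒  n ≥ 17.9736
Smallest integer n = 18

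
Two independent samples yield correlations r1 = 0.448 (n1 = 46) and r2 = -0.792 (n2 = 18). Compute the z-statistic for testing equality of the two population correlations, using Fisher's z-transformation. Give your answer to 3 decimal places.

5.199

Fisher z-transforms: z1 = atanh(0.448) = 0.482195, z2 = atanh(-0.792) = -1.076775; difference d = 1.558970
Var(d) = 1/43 + 1/15 = 0.0232558 + 0.0666667 = 0.0899225
z = d/√Var(d) = 1.558970 / √0.0899225 = 1.558970 / 0.299871 = 5.199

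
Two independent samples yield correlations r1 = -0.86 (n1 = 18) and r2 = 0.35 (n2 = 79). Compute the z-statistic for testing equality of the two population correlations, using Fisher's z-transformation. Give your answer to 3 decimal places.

z1 = atanh(-0.86) = -1.293345,  z2 = atanh(0.35) = 0.365444
SE = √(1/(n1−3) + 1/(n2−3)) = √(1/15 + 1/76) = √(0.0666667 + 0.0131579) = √0.0798246 = 0.282532
z = (z1 − z2)/SE = (-1.293345 − 0.365444) / 0.282532 = -1.658789 / 0.282532 = -5.871

-5.871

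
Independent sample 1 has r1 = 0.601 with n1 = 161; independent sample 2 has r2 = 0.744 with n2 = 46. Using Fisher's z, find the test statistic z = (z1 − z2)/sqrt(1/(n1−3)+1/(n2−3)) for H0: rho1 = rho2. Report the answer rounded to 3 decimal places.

z1 = atanh(0.601) = 0.694711,  z2 = atanh(0.744) = 0.959380
SE = √(1/(n1−3) + 1/(n2−3)) = √(1/158 + 1/43) = √(0.0063291 + 0.0232558) = √0.0295849 = 0.172003
z = (z1 − z2)/SE = (0.694711 − 0.959380) / 0.172003 = -0.264669 / 0.172003 = -1.539

-1.539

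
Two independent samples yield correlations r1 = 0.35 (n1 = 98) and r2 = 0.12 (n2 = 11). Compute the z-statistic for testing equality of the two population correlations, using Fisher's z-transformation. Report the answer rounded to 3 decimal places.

z1 = atanh(0.35) = 0.365444,  z2 = atanh(0.12) = 0.120581
SE = √(1/(n1−3) + 1/(n2−3)) = √(1/95 + 1/8) = √(0.0105263 + 0.1250000) = √0.1355263 = 0.368139
z = (z1 − z2)/SE = (0.365444 − 0.120581) / 0.368139 = 0.244863 / 0.368139 = 0.665

0.665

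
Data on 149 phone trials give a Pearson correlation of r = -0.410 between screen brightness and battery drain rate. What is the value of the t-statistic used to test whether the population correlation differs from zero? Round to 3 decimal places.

t = r·√(n−2) / √(1−r²) with r = -0.410, n = 149
  = -0.410·√147 / √(1 − 0.168100)
  = -0.410·12.124356 / 0.912086
  = -4.970986 / 0.912086 = -5.450

-5.450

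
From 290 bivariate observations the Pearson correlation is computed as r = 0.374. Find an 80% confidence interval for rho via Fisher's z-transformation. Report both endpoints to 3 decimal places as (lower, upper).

(0.307, 0.437)

z_r = atanh(0.374) = 0.393066;  SE = 1/√(n−3) = 1/√287 = 0.059028
z-limits: 0.393066 ± 1.282·0.059028 = 0.393066 ± 0.075674 = [0.317392, 0.468740]
ρ-limits: (tanh 0.317392, tanh 0.468740) = (0.307, 0.437)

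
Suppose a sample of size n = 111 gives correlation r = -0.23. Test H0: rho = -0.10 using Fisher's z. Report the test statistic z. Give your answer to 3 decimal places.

-1.391

Fisher z: atanh(-0.23) = -0.234189, atanh(-0.10) = -0.100335
z = (z_r − z_0)·√(n−3) = (-0.234189 − (-0.100335))·√108 = -0.133854 · 10.392305 = -1.391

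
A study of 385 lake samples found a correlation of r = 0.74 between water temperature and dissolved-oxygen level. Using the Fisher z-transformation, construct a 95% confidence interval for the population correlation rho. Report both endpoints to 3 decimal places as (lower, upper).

Fisher z: z_r = atanh(r) = ½·ln((1+0.74)/(1−0.74)) = 0.950479
SE(z) = 1/√(n−3) = 1/√382 = 0.051164
95% ⇒ z* = 1.960; margin = 1.960·0.051164 = 0.100281
CI on z-scale: (0.850198, 1.050760)
Back-transform: tanh(0.850198) = 0.691173, tanh(1.050760) = 0.782102

(0.691, 0.782)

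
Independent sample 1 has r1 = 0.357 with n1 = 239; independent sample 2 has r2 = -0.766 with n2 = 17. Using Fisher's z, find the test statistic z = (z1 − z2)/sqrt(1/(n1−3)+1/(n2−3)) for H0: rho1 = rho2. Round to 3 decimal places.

Fisher z-transforms: z1 = atanh(0.357) = 0.373443, z2 = atanh(-0.766) = -1.010576; difference d = 1.384019
Var(d) = 1/236 + 1/14 = 0.0042373 + 0.0714286 = 0.0756659
z = d/√Var(d) = 1.384019 / √0.0756659 = 1.384019 / 0.275074 = 5.031

5.031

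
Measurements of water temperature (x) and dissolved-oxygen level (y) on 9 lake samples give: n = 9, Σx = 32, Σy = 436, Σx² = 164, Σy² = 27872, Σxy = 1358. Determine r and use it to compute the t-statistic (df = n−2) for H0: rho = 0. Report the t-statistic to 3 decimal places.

S_xy = nΣxy − ΣxΣy = 9·1358 − 32·436 = 12222 − 13952 = -1730
S_xx = nΣx² − (Σx)² = 9·164 − 32² = 1476 − 1024 = 452
S_yy = nΣy² − (Σy)² = 9·27872 − 436² = 250848 − 190096 = 60752
r = S_xy / √(S_xx·S_yy) = -1730 / √(452·60752) = -1730 / √27459904 = -1730 / 5240.2198 = -0.3301
t = r·√(n−2)/√(1−r²) = -0.3301·√7 / √(1−0.108966) = -0.873363 / 0.943946 = -0.925

-0.925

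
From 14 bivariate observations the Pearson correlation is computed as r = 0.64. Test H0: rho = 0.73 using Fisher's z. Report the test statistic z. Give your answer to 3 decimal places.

-0.566

Fisher z: atanh(0.64) = 0.758174, atanh(0.73) = 0.928727
z = (z_r − z_0)·√(n−3) = (0.758174 − 0.928727)·√11 = -0.170553 · 3.316625 = -0.566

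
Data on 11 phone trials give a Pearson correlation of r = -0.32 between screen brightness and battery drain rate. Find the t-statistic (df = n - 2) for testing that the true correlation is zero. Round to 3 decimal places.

-1.013

1 − r² = 1 − 0.1024 = 0.8976;  √(1−r²) = 0.947418
√(n−2) = √9 = 3.000000
t = r·√(n−2)/√(1−r²) = -0.32 · 3.000000 / 0.947418 = -1.013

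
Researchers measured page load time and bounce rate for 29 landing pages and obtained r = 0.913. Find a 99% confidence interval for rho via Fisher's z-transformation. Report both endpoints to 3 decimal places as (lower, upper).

(0.778, 0.967)

z_r = atanh(0.913) = 1.545260;  SE = 1/√(n−3) = 1/√26 = 0.196116
z-limits: 1.545260 ± 2.576·0.196116 = 1.545260 ± 0.505195 = [1.040065, 2.050455]
ρ-limits: (tanh 1.040065, tanh 2.050455) = (0.778, 0.967)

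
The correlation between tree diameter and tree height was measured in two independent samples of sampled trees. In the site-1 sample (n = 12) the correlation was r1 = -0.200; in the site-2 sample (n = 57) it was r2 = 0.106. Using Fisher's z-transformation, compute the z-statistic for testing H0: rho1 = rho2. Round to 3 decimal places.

Fisher z-transforms: z1 = atanh(-0.200) = -0.202733, z2 = atanh(0.106) = 0.106400; difference d = -0.309133
Var(d) = 1/9 + 1/54 = 0.1111111 + 0.0185185 = 0.1296296
z = d/√Var(d) = -0.309133 / √0.1296296 = -0.309133 / 0.360041 = -0.859

-0.859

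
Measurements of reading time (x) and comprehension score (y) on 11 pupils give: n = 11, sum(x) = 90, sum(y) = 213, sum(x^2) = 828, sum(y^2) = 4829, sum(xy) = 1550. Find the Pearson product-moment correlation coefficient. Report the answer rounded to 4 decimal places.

Numerator: nΣxy − (Σx)(Σy) = 11·1550 − (90)(213) = -2120
Denominator: √[(nΣx²−(Σx)²)(nΣy²−(Σy)²)]
  nΣx²−(Σx)² = 11·828 − 8100 = 1008;  nΣy²−(Σy)² = 11·4829 − 45369 = 7750
  √(1008·7750) = √7812000 = 2794.9955
r = -2120 / 2794.9955 = -0.7585

-0.7585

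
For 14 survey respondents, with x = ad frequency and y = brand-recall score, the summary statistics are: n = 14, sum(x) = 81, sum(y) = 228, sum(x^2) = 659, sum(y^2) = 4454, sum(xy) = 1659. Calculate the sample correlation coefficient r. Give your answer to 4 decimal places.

Numerator: nΣxy − (Σx)(Σy) = 14·1659 − (81)(228) = 4758
Denominator: √[(nΣx²−(Σx)²)(nΣy²−(Σy)²)]
  nΣx²−(Σx)² = 14·659 − 6561 = 2665;  nΣy²−(Σy)² = 14·4454 − 51984 = 10372
  √(2665·10372) = √27641380 = 5257.5070
r = 4758 / 5257.5070 = 0.9050

0.9050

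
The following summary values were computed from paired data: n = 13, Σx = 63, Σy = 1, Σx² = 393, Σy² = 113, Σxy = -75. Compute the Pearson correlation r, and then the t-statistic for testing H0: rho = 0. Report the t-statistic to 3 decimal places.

-4.459

Numerator: nΣxy − (Σx)(Σy) = 13·(-75) − (63)(1) = -1038
Denominator: √[(nΣx²−(Σx)²)(nΣy²−(Σy)²)]
  nΣx²−(Σx)² = 13·393 − 3969 = 1140;  nΣy²−(Σy)² = 13·113 − 1 = 1468
  √(1140·1468) = √1673520 = 1293.6460
r = -1038 / 1293.6460 = -0.8024
t = r·√(n−2)/√(1−r²) = -0.8024·√11 / √(1−0.643846) = -2.661260 / 0.596786 = -4.459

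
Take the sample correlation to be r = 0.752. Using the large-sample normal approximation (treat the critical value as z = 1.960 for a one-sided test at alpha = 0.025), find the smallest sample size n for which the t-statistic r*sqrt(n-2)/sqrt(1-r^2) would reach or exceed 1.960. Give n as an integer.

5

r√(n−2)/√(1−r²) ≥ 1.960  ⇔  n−2 ≥ (1.960)²·(1−r²)/r²
(1−r²)/r² = (1−0.565504)/0.565504 = 0.7683
n ≥ 2 + 3.8416·0.7683 = 2 + 2.9515 = 4.9515
⌈4.9515⌉ = 5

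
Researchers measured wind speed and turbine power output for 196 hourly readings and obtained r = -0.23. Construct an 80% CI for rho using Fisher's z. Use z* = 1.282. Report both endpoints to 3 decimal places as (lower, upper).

Fisher z: z_r = atanh(r) = ½·ln((1+(-0.23))/(1−(-0.23))) = -0.234189
SE(z) = 1/√(n−3) = 1/√193 = 0.071982
80% ⇒ z* = 1.282; margin = 1.282·0.071982 = 0.092281
CI on z-scale: (-0.326470, -0.141908)
Back-transform: tanh(-0.326470) = -0.315345, tanh(-0.141908) = -0.140963

(-0.315, -0.141)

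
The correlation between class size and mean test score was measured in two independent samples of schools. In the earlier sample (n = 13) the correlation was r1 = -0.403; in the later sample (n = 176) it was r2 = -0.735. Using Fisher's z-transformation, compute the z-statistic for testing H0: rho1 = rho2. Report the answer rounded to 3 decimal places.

z1 = atanh(-0.403) = -0.427225,  z2 = atanh(-0.735) = -0.939516
SE = √(1/(n1−3) + 1/(n2−3)) = √(1/10 + 1/173) = √(0.1000000 + 0.0057803) = √0.1057803 = 0.325239
z = (z1 − z2)/SE = (-0.427225 − (-0.939516)) / 0.325239 = 0.512291 / 0.325239 = 1.575

1.575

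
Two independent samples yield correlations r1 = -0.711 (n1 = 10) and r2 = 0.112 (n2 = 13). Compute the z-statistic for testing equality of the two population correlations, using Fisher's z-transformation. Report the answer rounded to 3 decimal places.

-2.033

z1 = atanh(-0.711) = -0.889203,  z2 = atanh(0.112) = 0.112472
SE = √(1/(n1−3) + 1/(n2−3)) = √(1/7 + 1/10) = √(0.1428571 + 0.1000000) = √0.2428571 = 0.492805
z = (z1 − z2)/SE = (-0.889203 − 0.112472) / 0.492805 = -1.001675 / 0.492805 = -2.033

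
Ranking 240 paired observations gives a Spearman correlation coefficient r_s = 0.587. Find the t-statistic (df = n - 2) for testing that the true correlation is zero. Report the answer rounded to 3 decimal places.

1 − r_s² = 1 − 0.344569 = 0.655431;  √(1−r_s²) = 0.809587
√(n−2) = √238 = 15.427249
t = r_s·√(n−2)/√(1−r_s²) = 0.587 · 15.427249 / 0.809587 = 11.186

11.186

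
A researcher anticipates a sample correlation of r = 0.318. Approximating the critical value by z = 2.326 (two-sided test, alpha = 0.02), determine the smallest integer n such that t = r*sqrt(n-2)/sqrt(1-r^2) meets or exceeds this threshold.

Need r·√(n−2)/√(1−r²) ≥ 2.326
√(n−2) ≥ 2.326·√(1−0.101124) / 0.318 = 2.326·0.948091 / 0.318 = 6.9348
n−2 ≥ 48.0915  ⇒  n ≥ 50.0915
Smallest integer n = 51

51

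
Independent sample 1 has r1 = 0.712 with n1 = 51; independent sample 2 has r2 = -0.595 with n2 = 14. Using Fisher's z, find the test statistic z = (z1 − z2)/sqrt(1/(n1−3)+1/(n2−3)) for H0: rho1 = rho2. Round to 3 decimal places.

4.716

z1 = atanh(0.712) = 0.891229,  z2 = atanh(-0.595) = -0.685371
SE = √(1/(n1−3) + 1/(n2−3)) = √(1/48 + 1/11) = √(0.0208333 + 0.0909091) = √0.1117424 = 0.334279
z = (z1 − z2)/SE = (0.891229 − (-0.685371)) / 0.334279 = 1.576600 / 0.334279 = 4.716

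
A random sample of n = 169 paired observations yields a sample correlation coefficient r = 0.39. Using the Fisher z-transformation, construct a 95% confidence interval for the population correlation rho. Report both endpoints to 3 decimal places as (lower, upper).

(0.254, 0.511)

Fisher z: z_r = atanh(r) = ½·ln((1+0.39)/(1−0.39)) = 0.411800
SE(z) = 1/√(n−3) = 1/√166 = 0.077615
95% ⇒ z* = 1.960; margin = 1.960·0.077615 = 0.152125
CI on z-scale: (0.259675, 0.563925)
Back-transform: tanh(0.259675) = 0.253992, tanh(0.563925) = 0.510884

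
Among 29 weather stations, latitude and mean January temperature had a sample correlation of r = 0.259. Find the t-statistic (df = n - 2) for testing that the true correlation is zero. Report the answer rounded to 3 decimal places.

1.393

1 − r² = 1 − 0.067081 = 0.932919;  √(1−r²) = 0.965877
√(n−2) = √27 = 5.196152
t = r·√(n−2)/√(1−r²) = 0.259 · 5.196152 / 0.965877 = 1.393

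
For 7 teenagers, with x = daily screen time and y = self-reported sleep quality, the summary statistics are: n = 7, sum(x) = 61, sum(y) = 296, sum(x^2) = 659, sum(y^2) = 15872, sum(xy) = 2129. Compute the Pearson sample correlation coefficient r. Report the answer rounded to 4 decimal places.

S_xy = nΣxy − ΣxΣy = 7·2129 − 61·296 = 14903 − 18056 = -3153
S_xx = nΣx² − (Σx)² = 7·659 − 61² = 4613 − 3721 = 892
S_yy = nΣy² − (Σy)² = 7·15872 − 296² = 111104 − 87616 = 23488
r = S_xy / √(S_xx·S_yy) = -3153 / √(892·23488) = -3153 / √20951296 = -3153 / 4577.2586 = -0.6888

-0.6888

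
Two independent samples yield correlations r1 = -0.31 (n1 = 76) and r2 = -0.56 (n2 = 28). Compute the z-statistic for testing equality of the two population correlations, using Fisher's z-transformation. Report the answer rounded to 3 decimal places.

1.348

z1 = atanh(-0.31) = -0.320545,  z2 = atanh(-0.56) = -0.632833
SE = √(1/(n1−3) + 1/(n2−3)) = √(1/73 + 1/25) = √(0.0136986 + 0.0400000) = √0.0536986 = 0.231730
z = (z1 − z2)/SE = (-0.320545 − (-0.632833)) / 0.231730 = 0.312288 / 0.231730 = 1.348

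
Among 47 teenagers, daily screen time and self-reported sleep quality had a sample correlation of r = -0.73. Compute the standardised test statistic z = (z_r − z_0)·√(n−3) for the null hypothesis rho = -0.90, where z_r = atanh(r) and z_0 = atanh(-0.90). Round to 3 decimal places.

3.605

z_r = atanh(-0.73) = -0.928727,  z_0 = atanh(-0.90) = -1.472219
SE = 1/√(n−3) = 1/√44 = 0.150756
z = (z_r − z_0)/SE = (-0.928727 − (-1.472219)) / 0.150756 = 0.543492 / 0.150756 = 3.605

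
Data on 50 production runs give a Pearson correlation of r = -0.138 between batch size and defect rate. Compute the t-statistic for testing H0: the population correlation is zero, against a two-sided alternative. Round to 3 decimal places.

t = r·√(n−2) / √(1−r²) with r = -0.138, n = 50
  = -0.138·√48 / √(1 − 0.019044)
  = -0.138·6.928203 / 0.990432
  = -0.956092 / 0.990432 = -0.965

-0.965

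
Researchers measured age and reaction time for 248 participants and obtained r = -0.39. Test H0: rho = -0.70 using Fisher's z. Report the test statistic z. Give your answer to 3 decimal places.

7.130

z_r = atanh(-0.39) = -0.411800,  z_0 = atanh(-0.70) = -0.867301
SE = 1/√(n−3) = 1/√245 = 0.063888
z = (z_r − z_0)/SE = (-0.411800 − (-0.867301)) / 0.063888 = 0.455501 / 0.063888 = 7.130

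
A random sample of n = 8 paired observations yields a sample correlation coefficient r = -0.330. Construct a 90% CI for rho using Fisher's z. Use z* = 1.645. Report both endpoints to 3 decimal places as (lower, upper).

(-0.793, 0.374)

Fisher z: z_r = atanh(r) = ½·ln((1+(-0.330))/(1−(-0.330))) = -0.342828
SE(z) = 1/√(n−3) = 1/√5 = 0.447214
90% ⇒ z* = 1.645; margin = 1.645·0.447214 = 0.735667
CI on z-scale: (-1.078495, 0.392839)
Back-transform: tanh(-1.078495) = -0.792640, tanh(0.392839) = 0.373805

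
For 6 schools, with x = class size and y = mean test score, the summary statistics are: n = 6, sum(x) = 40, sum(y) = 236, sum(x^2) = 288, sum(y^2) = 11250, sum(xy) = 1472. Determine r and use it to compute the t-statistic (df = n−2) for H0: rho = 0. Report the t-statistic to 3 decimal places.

-1.138

Numerator: nΣxy − (Σx)(Σy) = 6·1472 − (40)(236) = -608
Denominator: √[(nΣx²−(Σx)²)(nΣy²−(Σy)²)]
  nΣx²−(Σx)² = 6·288 − 1600 = 128;  nΣy²−(Σy)² = 6·11250 − 55696 = 11804
  √(128·11804) = √1510912 = 1229.1916
r = -608 / 1229.1916 = -0.4946
t = r·√(n−2)/√(1−r²) = -0.4946·√4 / √(1−0.244629) = -0.989200 / 0.869121 = -1.138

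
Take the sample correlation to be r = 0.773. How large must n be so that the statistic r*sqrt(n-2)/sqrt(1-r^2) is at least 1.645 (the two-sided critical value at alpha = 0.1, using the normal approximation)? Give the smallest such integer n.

Need r·√(n−2)/√(1−r²) ≥ 1.645
√(n−2) ≥ 1.645·√(1−0.597529) / 0.773 = 1.645·0.634406 / 0.773 = 1.3501
n−2 ≥ 1.8228  ⇒  n ≥ 3.8228
Smallest integer n = 4

4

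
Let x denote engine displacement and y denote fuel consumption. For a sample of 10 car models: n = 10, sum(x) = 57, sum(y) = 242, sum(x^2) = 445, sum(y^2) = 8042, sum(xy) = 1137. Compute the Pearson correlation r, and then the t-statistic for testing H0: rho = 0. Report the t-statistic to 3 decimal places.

Numerator: nΣxy − (Σx)(Σy) = 10·1137 − (57)(242) = -2424
Denominator: √[(nΣx²−(Σx)²)(nΣy²−(Σy)²)]
  nΣx²−(Σx)² = 10·445 − 3249 = 1201;  nΣy²−(Σy)² = 10·8042 − 58564 = 21856
  √(1201·21856) = √26249056 = 5123.3833
r = -2424 / 5123.3833 = -0.4731
t = r·√(n−2)/√(1−r²) = -0.4731·√8 / √(1−0.223824) = -1.338129 / 0.881009 = -1.519

-1.519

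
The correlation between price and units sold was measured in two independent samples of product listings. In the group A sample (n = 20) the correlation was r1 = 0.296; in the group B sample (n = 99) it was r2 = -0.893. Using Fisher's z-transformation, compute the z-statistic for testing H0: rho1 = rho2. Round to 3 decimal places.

6.619

Fisher z-transforms: z1 = atanh(0.296) = 0.305130, z2 = atanh(-0.893) = -1.436545; difference d = 1.741675
Var(d) = 1/17 + 1/96 = 0.0588235 + 0.0104167 = 0.0692402
z = d/√Var(d) = 1.741675 / √0.0692402 = 1.741675 / 0.263135 = 6.619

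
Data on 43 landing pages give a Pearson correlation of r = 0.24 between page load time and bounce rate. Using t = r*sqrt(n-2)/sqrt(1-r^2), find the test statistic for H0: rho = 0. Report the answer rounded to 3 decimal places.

1.583

t = r·√(n−2) / √(1−r²) with r = 0.24, n = 43
  = 0.24·√41 / √(1 − 0.0576)
  = 0.24·6.403124 / 0.970773
  = 1.536750 / 0.970773 = 1.583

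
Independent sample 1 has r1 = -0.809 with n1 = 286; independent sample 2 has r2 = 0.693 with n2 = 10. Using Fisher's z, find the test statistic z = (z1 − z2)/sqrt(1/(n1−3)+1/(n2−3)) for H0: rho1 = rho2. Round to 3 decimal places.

-5.169

z1 = atanh(-0.809) = -1.124128,  z2 = atanh(0.693) = 0.853705
SE = √(1/(n1−3) + 1/(n2−3)) = √(1/283 + 1/7) = √(0.0035336 + 0.1428571) = √0.1463907 = 0.382610
z = (z1 − z2)/SE = (-1.124128 − 0.853705) / 0.382610 = -1.977833 / 0.382610 = -5.169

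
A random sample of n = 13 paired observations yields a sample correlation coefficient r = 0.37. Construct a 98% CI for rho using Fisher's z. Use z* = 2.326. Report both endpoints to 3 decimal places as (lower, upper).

(-0.334, 0.809)

Fisher z: z_r = atanh(r) = ½·ln((1+0.37)/(1−0.37)) = 0.388423
SE(z) = 1/√(n−3) = 1/√10 = 0.316228
98% ⇒ z* = 2.326; margin = 2.326·0.316228 = 0.735546
CI on z-scale: (-0.347123, 1.123969)
Back-transform: tanh(-0.347123) = -0.333822, tanh(1.123969) = 0.808945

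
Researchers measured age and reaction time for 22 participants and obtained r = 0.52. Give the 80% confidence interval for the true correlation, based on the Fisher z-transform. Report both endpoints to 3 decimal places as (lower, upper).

(0.275, 0.702)

Fisher z: z_r = atanh(r) = ½·ln((1+0.52)/(1−0.52)) = 0.576340
SE(z) = 1/√(n−3) = 1/√19 = 0.229416
80% ⇒ z* = 1.282; margin = 1.282·0.229416 = 0.294111
CI on z-scale: (0.282229, 0.870451)
Back-transform: tanh(0.282229) = 0.274967, tanh(0.870451) = 0.701603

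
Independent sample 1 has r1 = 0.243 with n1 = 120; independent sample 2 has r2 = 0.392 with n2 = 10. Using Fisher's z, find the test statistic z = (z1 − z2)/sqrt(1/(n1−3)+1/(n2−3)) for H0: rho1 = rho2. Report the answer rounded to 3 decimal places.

z1 = atanh(0.243) = 0.247960,  z2 = atanh(0.392) = 0.414161
SE = √(1/(n1−3) + 1/(n2−3)) = √(1/117 + 1/7) = √(0.0085470 + 0.1428571) = √0.1514041 = 0.389107
z = (z1 − z2)/SE = (0.247960 − 0.414161) / 0.389107 = -0.166201 / 0.389107 = -0.427

-0.427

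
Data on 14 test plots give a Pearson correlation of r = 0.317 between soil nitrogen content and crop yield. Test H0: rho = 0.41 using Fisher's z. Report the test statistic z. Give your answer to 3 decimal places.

z_r = atanh(0.317) = 0.328308,  z_0 = atanh(0.41) = 0.435611
SE = 1/√(n−3) = 1/√11 = 0.301511
z = (z_r − z_0)/SE = (0.328308 − 0.435611) / 0.301511 = -0.107303 / 0.301511 = -0.356

-0.356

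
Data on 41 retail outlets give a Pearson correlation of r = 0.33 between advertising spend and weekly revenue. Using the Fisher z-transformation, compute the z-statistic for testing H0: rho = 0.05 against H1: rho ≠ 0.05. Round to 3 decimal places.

Fisher z: atanh(0.33) = 0.342828, atanh(0.05) = 0.050042
z = (z_r − z_0)·√(n−3) = (0.342828 − 0.050042)·√38 = 0.292786 · 6.164414 = 1.805

1.805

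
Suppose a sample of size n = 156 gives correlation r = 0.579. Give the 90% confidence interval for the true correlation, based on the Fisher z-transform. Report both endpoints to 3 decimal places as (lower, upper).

(0.484, 0.661)

Fisher z: z_r = atanh(r) = ½·ln((1+0.579)/(1−0.579)) = 0.660957
SE(z) = 1/√(n−3) = 1/√153 = 0.080845
90% ⇒ z* = 1.645; margin = 1.645·0.080845 = 0.132990
CI on z-scale: (0.527967, 0.793947)
Back-transform: tanh(0.527967) = 0.483826, tanh(0.793947) = 0.660639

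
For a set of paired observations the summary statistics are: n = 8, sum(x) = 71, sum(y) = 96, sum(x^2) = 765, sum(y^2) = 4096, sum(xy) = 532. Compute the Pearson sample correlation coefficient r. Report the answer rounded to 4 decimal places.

-0.5078

S_xy = nΣxy − ΣxΣy = 8·532 − 71·96 = 4256 − 6816 = -2560
S_xx = nΣx² − (Σx)² = 8·765 − 71² = 6120 − 5041 = 1079
S_yy = nΣy² − (Σy)² = 8·4096 − 96² = 32768 − 9216 = 23552
r = S_xy / √(S_xx·S_yy) = -2560 / √(1079·23552) = -2560 / √25412608 = -2560 / 5041.0919 = -0.5078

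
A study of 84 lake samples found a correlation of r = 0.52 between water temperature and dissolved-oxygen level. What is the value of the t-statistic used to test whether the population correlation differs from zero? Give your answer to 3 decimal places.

5.513

1 − r² = 1 − 0.2704 = 0.7296;  √(1−r²) = 0.854166
√(n−2) = √82 = 9.055385
t = r·√(n−2)/√(1−r²) = 0.52 · 9.055385 / 0.854166 = 5.513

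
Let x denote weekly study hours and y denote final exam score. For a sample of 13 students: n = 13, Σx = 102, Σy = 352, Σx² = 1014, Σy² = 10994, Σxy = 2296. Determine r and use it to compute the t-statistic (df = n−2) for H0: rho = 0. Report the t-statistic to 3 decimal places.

S_xy = nΣxy − ΣxΣy = 13·2296 − 102·352 = 29848 − 35904 = -6056
S_xx = nΣx² − (Σx)² = 13·1014 − 102² = 13182 − 10404 = 2778
S_yy = nΣy² − (Σy)² = 13·10994 − 352² = 142922 − 123904 = 19018
r = S_xy / √(S_xx·S_yy) = -6056 / √(2778·19018) = -6056 / √52832004 = -6056 / 7268.5627 = -0.8332
t = r·√(n−2)/√(1−r²) = -0.8332·√11 / √(1−0.694222) = -2.763412 / 0.552972 = -4.997

-4.997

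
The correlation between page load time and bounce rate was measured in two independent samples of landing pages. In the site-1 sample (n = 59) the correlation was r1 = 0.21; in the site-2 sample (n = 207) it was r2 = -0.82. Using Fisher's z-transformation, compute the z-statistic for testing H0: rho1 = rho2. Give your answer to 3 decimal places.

z1 = atanh(0.21) = 0.213171,  z2 = atanh(-0.82) = -1.156817
SE = √(1/(n1−3) + 1/(n2−3)) = √(1/56 + 1/204) = √(0.0178571 + 0.0049020) = √0.0227591 = 0.150861
z = (z1 − z2)/SE = (0.213171 − (-1.156817)) / 0.150861 = 1.369988 / 0.150861 = 9.081

9.081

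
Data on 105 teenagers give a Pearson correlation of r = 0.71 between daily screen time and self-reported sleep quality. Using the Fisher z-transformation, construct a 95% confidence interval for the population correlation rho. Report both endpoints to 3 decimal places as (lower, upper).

z_r = atanh(0.71) = 0.887184;  SE = 1/√(n−3) = 1/√102 = 0.099015
z-limits: 0.887184 ± 1.960·0.099015 = 0.887184 ± 0.194069 = [0.693115, 1.081253]
ρ-limits: (tanh 0.693115, tanh 1.081253) = (0.600, 0.794)

(0.600, 0.794)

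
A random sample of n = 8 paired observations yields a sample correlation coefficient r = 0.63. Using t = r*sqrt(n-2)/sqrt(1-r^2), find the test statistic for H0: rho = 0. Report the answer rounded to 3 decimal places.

t = r·√(n−2) / √(1−r²) with r = 0.63, n = 8
  = 0.63·√6 / √(1 − 0.3969)
  = 0.63·2.449490 / 0.776595
  = 1.543179 / 0.776595 = 1.987

1.987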